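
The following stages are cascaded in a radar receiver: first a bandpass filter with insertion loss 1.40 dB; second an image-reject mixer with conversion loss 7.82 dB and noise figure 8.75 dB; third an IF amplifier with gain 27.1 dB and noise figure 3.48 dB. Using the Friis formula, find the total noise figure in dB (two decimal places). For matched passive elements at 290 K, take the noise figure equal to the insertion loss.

Convert to linear (a loss of L dB is a gain of −L dB): F_i = 10^(NF_i/10), G_i = 10^(G_i,dB/10)
  Stage 1: F_1 = 10^(1.40/10) = 1.380, G_1 = 10^(−1.40/10) = 0.7244
  Stage 2: F_2 = 10^(8.75/10) = 7.499, G_2 = 10^(−7.82/10) = 0.1652
  Stage 3: F_3 = 10^(3.48/10) = 2.228, G_3 = 10^(27.1/10) = 512.9
Friis cascade:
  F = 1.380 + (7.499 − 1)/0.7244 + (2.228 − 1)/0.1197 = 20.62
NF = 10 log₁₀(20.62) = 13.14 dB

13.14 dB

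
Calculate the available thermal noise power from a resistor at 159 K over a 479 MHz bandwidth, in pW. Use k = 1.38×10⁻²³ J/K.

P_n = kTB = 1.38×10⁻²³ × 159 × 4.79×10⁸ = 1.05×10⁻¹² W = 1.05 pW

1.05 pW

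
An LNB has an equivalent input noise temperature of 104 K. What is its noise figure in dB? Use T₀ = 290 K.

F = 1 + T_e/T₀ = 1 + 104/290 = 1.35862
NF = 10 log₁₀(1.35862) = 1.33 dB

1.33 dB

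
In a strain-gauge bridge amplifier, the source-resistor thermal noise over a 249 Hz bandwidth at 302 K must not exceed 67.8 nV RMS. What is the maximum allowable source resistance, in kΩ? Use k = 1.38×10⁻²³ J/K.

Johnson–Nyquist: V_n = √(4kTRB) ⇒ R = V_n² / (4kTB)
4kTB = 4 × 1.38×10⁻²³ × 302 × 2.49×10² = 4.15×10⁻¹⁸
R = (6.78×10⁻⁸)² / 4.15×10⁻¹⁸ = 1.11×10³ Ω = 1.11 kΩ

1.11 kΩ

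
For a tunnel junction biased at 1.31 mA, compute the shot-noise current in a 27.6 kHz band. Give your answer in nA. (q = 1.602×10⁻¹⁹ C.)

3.40 nA

I_n = √(2qI·B)
2qI·B = 2 × 1.602×10⁻¹⁹ × 1.31×10⁻³ × 2.76×10⁴ = 1.16×10⁻¹⁷ A²
I_n = √(1.16×10⁻¹⁷) = 3.40×10⁻⁹ A = 3.40 nA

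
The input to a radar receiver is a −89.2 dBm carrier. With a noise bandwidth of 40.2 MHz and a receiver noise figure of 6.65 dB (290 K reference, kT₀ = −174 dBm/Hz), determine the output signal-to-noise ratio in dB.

2.1 dB

Noise floor: N = −174 + 10 log₁₀(B) + NF
10 log₁₀(4.02×10⁷) = 76.04 dB
N = −174 + 76.04 + 6.65 = −91.31 dBm
SNR = P_sig − N = −89.2 − (−91.31) = 2.11 dB → 2.1 dB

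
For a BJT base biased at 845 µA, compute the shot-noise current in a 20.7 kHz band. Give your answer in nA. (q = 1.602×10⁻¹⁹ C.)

2.37 nA

I_n = √(2qI·B)
2qI·B = 2 × 1.602×10⁻¹⁹ × 8.45×10⁻⁴ × 2.07×10⁴ = 5.60×10⁻¹⁸ A²
I_n = √(5.60×10⁻¹⁸) = 2.37×10⁻⁹ A = 2.37 nA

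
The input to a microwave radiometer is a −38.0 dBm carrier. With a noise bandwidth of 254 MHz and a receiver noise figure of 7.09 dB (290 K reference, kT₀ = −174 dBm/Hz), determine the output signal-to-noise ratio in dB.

Noise floor: N = −174 + 10 log₁₀(B) + NF
10 log₁₀(2.54×10⁸) = 84.05 dB
N = −174 + 84.05 + 7.09 = −82.86 dBm
SNR = P_sig − N = −38.0 − (−82.86) = 44.86 dB → 44.9 dB

44.9 dB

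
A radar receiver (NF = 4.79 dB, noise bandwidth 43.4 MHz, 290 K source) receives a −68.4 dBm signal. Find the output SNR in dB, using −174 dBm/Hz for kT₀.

Noise floor: N = −174 + 10 log₁₀(B) + NF
10 log₁₀(4.34×10⁷) = 76.37 dB
N = −174 + 76.37 + 4.79 = −92.84 dBm
SNR = P_sig − N = −68.4 − (−92.84) = 24.44 dB → 24.4 dB

24.4 dB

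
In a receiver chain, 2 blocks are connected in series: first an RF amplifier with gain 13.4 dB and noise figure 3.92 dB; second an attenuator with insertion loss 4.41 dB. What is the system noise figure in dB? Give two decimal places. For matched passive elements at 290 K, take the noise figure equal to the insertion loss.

4.06 dB

Convert to linear (a loss of L dB is a gain of −L dB): F_i = 10^(NF_i/10), G_i = 10^(G_i,dB/10)
  Stage 1: F_1 = 10^(3.92/10) = 2.466, G_1 = 10^(13.4/10) = 21.88
  Stage 2: F_2 = 10^(4.41/10) = 2.761, G_2 = 10^(−4.41/10) = 0.3622
Friis cascade:
  F = 2.466 + (2.761 − 1)/21.88 = 2.547
NF = 10 log₁₀(2.547) = 4.06 dB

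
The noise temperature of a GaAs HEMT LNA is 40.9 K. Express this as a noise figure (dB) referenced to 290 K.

F = 1 + T_e/T₀ = 1 + 40.9/290 = 1.14103
NF = 10 log₁₀(1.14103) = 0.573 dB

0.573 dB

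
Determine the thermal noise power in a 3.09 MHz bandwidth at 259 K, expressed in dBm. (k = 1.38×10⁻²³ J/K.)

−109.6 dBm

P_n = kTB = 1.38×10⁻²³ × 259 × 3.09×10⁶ = 1.10×10⁻¹⁴ W
In dBm: 10 log₁₀(1.10×10⁻¹⁴ / 10⁻³) = −109.6 dBm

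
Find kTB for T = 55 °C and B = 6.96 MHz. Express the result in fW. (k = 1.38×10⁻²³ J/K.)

T = 55 °C + 273.15 = 328.15 K
P_n = kTB = 1.38×10⁻²³ × 328.15 × 6.96×10⁶ = 3.15×10⁻¹⁴ W = 31.5 fW

31.5 fW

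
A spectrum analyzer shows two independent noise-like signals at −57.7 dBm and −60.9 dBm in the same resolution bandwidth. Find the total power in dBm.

Convert to linear, add, convert back:
P₁ = 1.70×10⁻⁹ W, P₂ = 8.13×10⁻¹⁰ W
P_tot = 2.51×10⁻⁹ W → 10 log₁₀(P_tot / 10⁻³) = −56.0 dBm

−56.0 dBm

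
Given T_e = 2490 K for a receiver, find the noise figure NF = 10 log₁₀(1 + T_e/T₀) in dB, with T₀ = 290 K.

F = 1 + T_e/T₀ = 1 + 2490/290 = 9.58621
NF = 10 log₁₀(9.58621) = 9.82 dB

9.82 dB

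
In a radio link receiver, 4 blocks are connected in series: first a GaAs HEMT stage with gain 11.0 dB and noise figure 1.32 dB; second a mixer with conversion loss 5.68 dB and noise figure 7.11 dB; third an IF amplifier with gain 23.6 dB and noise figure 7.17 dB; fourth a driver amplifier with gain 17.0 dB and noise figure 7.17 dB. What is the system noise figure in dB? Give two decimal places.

Convert to linear (a loss of L dB is a gain of −L dB): F_i = 10^(NF_i/10), G_i = 10^(G_i,dB/10)
  Stage 1: F_1 = 10^(1.32/10) = 1.355, G_1 = 10^(11.0/10) = 12.59
  Stage 2: F_2 = 10^(7.11/10) = 5.140, G_2 = 10^(−5.68/10) = 0.2704
  Stage 3: F_3 = 10^(7.17/10) = 5.212, G_3 = 10^(23.6/10) = 229.1
  Stage 4: F_4 = 10^(7.17/10) = 5.212, G_4 = 10^(17.0/10) = 50.12
Friis cascade:
  F = 1.355 + (5.140 − 1)/12.59 + (5.212 − 1)/3.404 + (5.212 − 1)/779.8 = 2.927
NF = 10 log₁₀(2.927) = 4.66 dB

4.66 dB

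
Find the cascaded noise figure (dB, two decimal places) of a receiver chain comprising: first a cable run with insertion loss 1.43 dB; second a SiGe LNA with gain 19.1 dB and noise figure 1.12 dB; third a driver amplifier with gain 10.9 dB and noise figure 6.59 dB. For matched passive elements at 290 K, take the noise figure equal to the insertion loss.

2.69 dB

Convert to linear (a loss of L dB is a gain of −L dB): F_i = 10^(NF_i/10), G_i = 10^(G_i,dB/10)
  Stage 1: F_1 = 10^(1.43/10) = 1.390, G_1 = 10^(−1.43/10) = 0.7194
  Stage 2: F_2 = 10^(1.12/10) = 1.294, G_2 = 10^(19.1/10) = 81.28
  Stage 3: F_3 = 10^(6.59/10) = 4.560, G_3 = 10^(10.9/10) = 12.30
Friis cascade:
  F = 1.390 + (1.294 − 1)/0.7194 + (4.560 − 1)/58.48 = 1.860
NF = 10 log₁₀(1.860) = 2.69 dB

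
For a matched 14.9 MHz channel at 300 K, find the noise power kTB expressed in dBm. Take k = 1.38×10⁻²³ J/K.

P_n = kTB = 1.38×10⁻²³ × 300 × 1.49×10⁷ = 6.17×10⁻¹⁴ W
In dBm: 10 log₁₀(6.17×10⁻¹⁴ / 10⁻³) = −102.1 dBm

−102.1 dBm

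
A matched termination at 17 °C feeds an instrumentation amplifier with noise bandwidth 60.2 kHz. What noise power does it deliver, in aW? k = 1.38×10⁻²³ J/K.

T = 17 °C + 273.15 = 290.15 K
P_n = kTB = 1.38×10⁻²³ × 290.15 × 6.02×10⁴ = 2.41×10⁻¹⁶ W = 241 aW

241 aW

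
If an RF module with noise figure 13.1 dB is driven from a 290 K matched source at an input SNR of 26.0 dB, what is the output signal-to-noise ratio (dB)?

12.9 dB

By definition F = SNR_in/SNR_out, so in dB: SNR_out = SNR_in − NF
SNR_out = 26.0 − 13.1 = 12.9 dB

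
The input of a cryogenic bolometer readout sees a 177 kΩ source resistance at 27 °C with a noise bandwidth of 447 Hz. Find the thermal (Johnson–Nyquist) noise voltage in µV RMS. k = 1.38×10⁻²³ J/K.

1.14 µV

T = 27 °C + 273.15 = 300.15 K
V_n = √(4kTRB)
4kTRB = 4 × 1.38×10⁻²³ × 300.15 × 1.77×10⁵ × 4.47×10² = 1.31×10⁻¹² V²
V_n = √(1.31×10⁻¹²) = 1.14×10⁻⁶ V = 1.14 µV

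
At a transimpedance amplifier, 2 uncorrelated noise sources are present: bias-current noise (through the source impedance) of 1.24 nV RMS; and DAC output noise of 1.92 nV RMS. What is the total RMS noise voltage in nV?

2.29 nV

Uncorrelated sources add in power (mean-square): V_tot = √(ΣV_i²)
V_tot = √[(1.24×10⁻⁹)² + (1.92×10⁻⁹)²] = 2.29×10⁻⁹ V = 2.29 nV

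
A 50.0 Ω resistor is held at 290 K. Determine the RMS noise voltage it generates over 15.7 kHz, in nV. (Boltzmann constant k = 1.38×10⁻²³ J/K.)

V_n = √(4kTRB)
4kTRB = 4 × 1.38×10⁻²³ × 290 × 5.00×10¹ × 1.57×10⁴ = 1.26×10⁻¹⁴ V²
V_n = √(1.26×10⁻¹⁴) = 1.12×10⁻⁷ V = 112 nV

112 nV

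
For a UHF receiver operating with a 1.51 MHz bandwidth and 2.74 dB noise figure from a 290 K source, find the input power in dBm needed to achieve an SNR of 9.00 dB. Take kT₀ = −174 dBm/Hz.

Sensitivity = −174 + 10 log₁₀(B) + NF + SNR_min
= −174 + 61.79 + 2.74 + 9.00
= −100.47 dBm → −100.5 dBm

−100.5 dBm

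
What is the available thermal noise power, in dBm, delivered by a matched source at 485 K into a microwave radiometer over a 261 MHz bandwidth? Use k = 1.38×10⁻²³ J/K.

−87.6 dBm

P_n = kTB = 1.38×10⁻²³ × 485 × 2.61×10⁸ = 1.75×10⁻¹² W
In dBm: 10 log₁₀(1.75×10⁻¹² / 10⁻³) = −87.6 dBm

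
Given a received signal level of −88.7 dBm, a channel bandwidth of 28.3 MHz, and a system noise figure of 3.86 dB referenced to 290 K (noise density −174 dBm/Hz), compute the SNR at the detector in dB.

6.9 dB

Noise floor: N = −174 + 10 log₁₀(B) + NF
10 log₁₀(2.83×10⁷) = 74.52 dB
N = −174 + 74.52 + 3.86 = −95.62 dBm
SNR = P_sig − N = −88.7 − (−95.62) = 6.92 dB → 6.9 dB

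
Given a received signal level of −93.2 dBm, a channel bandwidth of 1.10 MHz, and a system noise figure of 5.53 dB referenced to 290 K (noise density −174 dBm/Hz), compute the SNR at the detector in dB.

Noise floor: N = −174 + 10 log₁₀(B) + NF
10 log₁₀(1.10×10⁶) = 60.41 dB
N = −174 + 60.41 + 5.53 = −108.06 dBm
SNR = P_sig − N = −93.2 − (−108.06) = 14.86 dB → 14.9 dB

14.9 dB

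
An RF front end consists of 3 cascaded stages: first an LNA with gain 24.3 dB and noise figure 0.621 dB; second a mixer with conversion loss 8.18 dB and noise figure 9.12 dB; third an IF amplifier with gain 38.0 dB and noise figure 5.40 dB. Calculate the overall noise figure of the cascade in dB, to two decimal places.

Convert to linear (a loss of L dB is a gain of −L dB): F_i = 10^(NF_i/10), G_i = 10^(G_i,dB/10)
  Stage 1: F_1 = 10^(0.621/10) = 1.154, G_1 = 10^(24.3/10) = 269.2
  Stage 2: F_2 = 10^(9.12/10) = 8.166, G_2 = 10^(−8.18/10) = 0.1521
  Stage 3: F_3 = 10^(5.40/10) = 3.467, G_3 = 10^(38.0/10) = 6310
Friis cascade:
  F = 1.154 + (8.166 − 1)/269.2 + (3.467 − 1)/40.93 = 1.241
NF = 10 log₁₀(1.241) = 0.94 dB

0.94 dB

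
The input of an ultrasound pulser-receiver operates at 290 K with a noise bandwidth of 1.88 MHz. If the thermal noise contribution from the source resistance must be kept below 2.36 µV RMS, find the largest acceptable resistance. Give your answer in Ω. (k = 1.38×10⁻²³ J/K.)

Johnson–Nyquist: V_n = √(4kTRB) ⇒ R = V_n² / (4kTB)
4kTB = 4 × 1.38×10⁻²³ × 290 × 1.88×10⁶ = 3.01×10⁻¹⁴
R = (2.36×10⁻⁶)² / 3.01×10⁻¹⁴ = 1.85×10² Ω = 185 Ω

185 Ω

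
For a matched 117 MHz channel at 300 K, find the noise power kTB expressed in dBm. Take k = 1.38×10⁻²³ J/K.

−93.1 dBm

P_n = kTB = 1.38×10⁻²³ × 300 × 1.17×10⁸ = 4.84×10⁻¹³ W
In dBm: 10 log₁₀(4.84×10⁻¹³ / 10⁻³) = −93.1 dBm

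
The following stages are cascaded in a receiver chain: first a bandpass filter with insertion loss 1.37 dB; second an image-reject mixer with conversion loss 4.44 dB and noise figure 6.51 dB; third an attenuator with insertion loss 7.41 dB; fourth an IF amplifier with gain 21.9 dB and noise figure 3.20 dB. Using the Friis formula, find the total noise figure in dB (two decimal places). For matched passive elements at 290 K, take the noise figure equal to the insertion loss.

Convert to linear (a loss of L dB is a gain of −L dB): F_i = 10^(NF_i/10), G_i = 10^(G_i,dB/10)
  Stage 1: F_1 = 10^(1.37/10) = 1.371, G_1 = 10^(−1.37/10) = 0.7295
  Stage 2: F_2 = 10^(6.51/10) = 4.477, G_2 = 10^(−4.44/10) = 0.3597
  Stage 3: F_3 = 10^(7.41/10) = 5.508, G_3 = 10^(−7.41/10) = 0.1816
  Stage 4: F_4 = 10^(3.20/10) = 2.089, G_4 = 10^(21.9/10) = 154.9
Friis cascade:
  F = 1.371 + (4.477 − 1)/0.7295 + (5.508 − 1)/0.2624 + (2.089 − 1)/0.04764 = 46.18
NF = 10 log₁₀(46.18) = 16.64 dB

16.64 dB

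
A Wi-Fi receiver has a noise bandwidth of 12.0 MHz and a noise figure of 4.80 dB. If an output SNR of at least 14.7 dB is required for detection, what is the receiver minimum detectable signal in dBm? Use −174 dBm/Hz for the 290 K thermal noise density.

−83.7 dBm

Sensitivity = −174 + 10 log₁₀(B) + NF + SNR_min
= −174 + 70.79 + 4.80 + 14.7
= −83.71 dBm → −83.7 dBm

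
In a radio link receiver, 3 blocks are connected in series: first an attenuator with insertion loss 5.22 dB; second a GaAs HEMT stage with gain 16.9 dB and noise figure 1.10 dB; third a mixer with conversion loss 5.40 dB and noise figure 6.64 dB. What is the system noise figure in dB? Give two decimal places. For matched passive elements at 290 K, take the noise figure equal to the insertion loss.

6.56 dB

Convert to linear (a loss of L dB is a gain of −L dB): F_i = 10^(NF_i/10), G_i = 10^(G_i,dB/10)
  Stage 1: F_1 = 10^(5.22/10) = 3.327, G_1 = 10^(−5.22/10) = 0.3006
  Stage 2: F_2 = 10^(1.10/10) = 1.288, G_2 = 10^(16.9/10) = 48.98
  Stage 3: F_3 = 10^(6.64/10) = 4.613, G_3 = 10^(−5.40/10) = 0.2884
Friis cascade:
  F = 3.327 + (1.288 − 1)/0.3006 + (4.613 − 1)/14.72 = 4.531
NF = 10 log₁₀(4.531) = 6.56 dB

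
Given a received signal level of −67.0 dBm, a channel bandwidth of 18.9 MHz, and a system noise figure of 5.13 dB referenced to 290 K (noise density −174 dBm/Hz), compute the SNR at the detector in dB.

29.1 dB

Noise floor: N = −174 + 10 log₁₀(B) + NF
10 log₁₀(1.89×10⁷) = 72.76 dB
N = −174 + 72.76 + 5.13 = −96.11 dBm
SNR = P_sig − N = −67.0 − (−96.11) = 29.11 dB → 29.1 dB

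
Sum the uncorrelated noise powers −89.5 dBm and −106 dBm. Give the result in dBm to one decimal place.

Convert to linear, add, convert back:
P₁ = 1.12×10⁻¹² W, P₂ = 2.51×10⁻¹⁴ W
P_tot = 1.15×10⁻¹² W → 10 log₁₀(P_tot / 10⁻³) = −89.4 dBm

−89.4 dBm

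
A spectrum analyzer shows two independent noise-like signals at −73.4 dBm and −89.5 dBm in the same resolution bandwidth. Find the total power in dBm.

Convert to linear, add, convert back:
P₁ = 4.57×10⁻¹¹ W, P₂ = 1.12×10⁻¹² W
P_tot = 4.68×10⁻¹¹ W → 10 log₁₀(P_tot / 10⁻³) = −73.3 dBm

−73.3 dBm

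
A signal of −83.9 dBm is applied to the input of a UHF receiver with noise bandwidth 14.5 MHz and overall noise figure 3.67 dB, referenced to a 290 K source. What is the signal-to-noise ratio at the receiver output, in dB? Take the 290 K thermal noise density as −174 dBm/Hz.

14.8 dB

Noise floor: N = −174 + 10 log₁₀(B) + NF
10 log₁₀(1.45×10⁷) = 71.61 dB
N = −174 + 71.61 + 3.67 = −98.72 dBm
SNR = P_sig − N = −83.9 − (−98.72) = 14.82 dB → 14.8 dB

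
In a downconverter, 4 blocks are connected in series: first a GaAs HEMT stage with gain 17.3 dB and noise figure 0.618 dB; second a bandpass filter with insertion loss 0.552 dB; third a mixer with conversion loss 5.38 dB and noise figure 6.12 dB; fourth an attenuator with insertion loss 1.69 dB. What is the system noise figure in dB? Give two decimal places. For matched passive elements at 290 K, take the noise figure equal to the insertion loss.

Convert to linear (a loss of L dB is a gain of −L dB): F_i = 10^(NF_i/10), G_i = 10^(G_i,dB/10)
  Stage 1: F_1 = 10^(0.618/10) = 1.153, G_1 = 10^(17.3/10) = 53.70
  Stage 2: F_2 = 10^(0.552/10) = 1.136, G_2 = 10^(−0.552/10) = 0.8806
  Stage 3: F_3 = 10^(6.12/10) = 4.093, G_3 = 10^(−5.38/10) = 0.2897
  Stage 4: F_4 = 10^(1.69/10) = 1.476, G_4 = 10^(−1.69/10) = 0.6776
Friis cascade:
  F = 1.153 + (1.136 − 1)/53.70 + (4.093 − 1)/47.29 + (1.476 − 1)/13.70 = 1.256
NF = 10 log₁₀(1.256) = 0.99 dB

0.99 dB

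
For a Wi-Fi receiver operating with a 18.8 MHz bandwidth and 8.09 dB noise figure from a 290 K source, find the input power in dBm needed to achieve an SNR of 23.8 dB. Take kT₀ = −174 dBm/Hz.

−69.4 dBm

Sensitivity = −174 + 10 log₁₀(B) + NF + SNR_min
= −174 + 72.74 + 8.09 + 23.8
= −69.37 dBm → −69.4 dBm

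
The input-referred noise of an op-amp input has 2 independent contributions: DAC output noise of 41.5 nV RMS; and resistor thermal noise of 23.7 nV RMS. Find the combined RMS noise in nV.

47.8 nV

Uncorrelated sources add in power (mean-square): V_tot = √(ΣV_i²)
V_tot = √[(4.15×10⁻⁸)² + (2.37×10⁻⁸)²] = 4.78×10⁻⁸ V = 47.8 nV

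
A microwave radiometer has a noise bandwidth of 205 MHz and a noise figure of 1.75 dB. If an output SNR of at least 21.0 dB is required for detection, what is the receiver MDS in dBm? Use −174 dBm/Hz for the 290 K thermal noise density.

−68.1 dBm

Sensitivity = −174 + 10 log₁₀(B) + NF + SNR_min
= −174 + 83.12 + 1.75 + 21.0
= −68.13 dBm → −68.1 dBm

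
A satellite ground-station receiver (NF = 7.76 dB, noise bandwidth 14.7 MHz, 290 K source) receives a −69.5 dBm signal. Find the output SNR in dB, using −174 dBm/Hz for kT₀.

25.1 dB

Noise floor: N = −174 + 10 log₁₀(B) + NF
10 log₁₀(1.47×10⁷) = 71.67 dB
N = −174 + 71.67 + 7.76 = −94.57 dBm
SNR = P_sig − N = −69.5 − (−94.57) = 25.07 dB → 25.1 dB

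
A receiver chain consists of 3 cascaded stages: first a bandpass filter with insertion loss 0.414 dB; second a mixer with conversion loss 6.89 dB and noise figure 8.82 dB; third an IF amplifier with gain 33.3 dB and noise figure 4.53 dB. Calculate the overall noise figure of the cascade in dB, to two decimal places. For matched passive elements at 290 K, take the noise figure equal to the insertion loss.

12.62 dB

Convert to linear (a loss of L dB is a gain of −L dB): F_i = 10^(NF_i/10), G_i = 10^(G_i,dB/10)
  Stage 1: F_1 = 10^(0.414/10) = 1.100, G_1 = 10^(−0.414/10) = 0.9091
  Stage 2: F_2 = 10^(8.82/10) = 7.621, G_2 = 10^(−6.89/10) = 0.2046
  Stage 3: F_3 = 10^(4.53/10) = 2.838, G_3 = 10^(33.3/10) = 2138
Friis cascade:
  F = 1.100 + (7.621 − 1)/0.9091 + (2.838 − 1)/0.1860 = 18.26
NF = 10 log₁₀(18.26) = 12.62 dB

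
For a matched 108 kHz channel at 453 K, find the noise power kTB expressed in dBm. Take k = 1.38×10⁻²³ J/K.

−121.7 dBm

P_n = kTB = 1.38×10⁻²³ × 453 × 1.08×10⁵ = 6.75×10⁻¹⁶ W
In dBm: 10 log₁₀(6.75×10⁻¹⁶ / 10⁻³) = −121.7 dBm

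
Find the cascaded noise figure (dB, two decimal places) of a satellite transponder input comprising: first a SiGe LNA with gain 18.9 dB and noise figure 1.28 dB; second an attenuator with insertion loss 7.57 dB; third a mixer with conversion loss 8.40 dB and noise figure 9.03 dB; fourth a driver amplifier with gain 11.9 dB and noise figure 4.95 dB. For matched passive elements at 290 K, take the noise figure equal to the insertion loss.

4.77 dB

Convert to linear (a loss of L dB is a gain of −L dB): F_i = 10^(NF_i/10), G_i = 10^(G_i,dB/10)
  Stage 1: F_1 = 10^(1.28/10) = 1.343, G_1 = 10^(18.9/10) = 77.62
  Stage 2: F_2 = 10^(7.57/10) = 5.715, G_2 = 10^(−7.57/10) = 0.1750
  Stage 3: F_3 = 10^(9.03/10) = 7.998, G_3 = 10^(−8.40/10) = 0.1445
  Stage 4: F_4 = 10^(4.95/10) = 3.126, G_4 = 10^(11.9/10) = 15.49
Friis cascade:
  F = 1.343 + (5.715 − 1)/77.62 + (7.998 − 1)/13.58 + (3.126 − 1)/1.963 = 3.002
NF = 10 log₁₀(3.002) = 4.77 dB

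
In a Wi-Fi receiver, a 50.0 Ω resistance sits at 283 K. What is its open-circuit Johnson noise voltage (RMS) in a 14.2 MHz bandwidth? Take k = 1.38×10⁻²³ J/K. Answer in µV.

3.33 µV

V_n = √(4kTRB)
4kTRB = 4 × 1.38×10⁻²³ × 283 × 5.00×10¹ × 1.42×10⁷ = 1.11×10⁻¹¹ V²
V_n = √(1.11×10⁻¹¹) = 3.33×10⁻⁶ V = 3.33 µV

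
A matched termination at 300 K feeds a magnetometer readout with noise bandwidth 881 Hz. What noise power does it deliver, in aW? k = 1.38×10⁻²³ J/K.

3.65 aW

P_n = kTB = 1.38×10⁻²³ × 300 × 8.81×10² = 3.65×10⁻¹⁸ W = 3.65 aW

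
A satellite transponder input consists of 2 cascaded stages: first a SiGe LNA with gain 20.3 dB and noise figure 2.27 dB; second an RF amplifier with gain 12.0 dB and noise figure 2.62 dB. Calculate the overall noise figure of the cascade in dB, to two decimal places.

Convert to linear (a loss of L dB is a gain of −L dB): F_i = 10^(NF_i/10), G_i = 10^(G_i,dB/10)
  Stage 1: F_1 = 10^(2.27/10) = 1.687, G_1 = 10^(20.3/10) = 107.2
  Stage 2: F_2 = 10^(2.62/10) = 1.828, G_2 = 10^(12.0/10) = 15.85
Friis cascade:
  F = 1.687 + (1.828 − 1)/107.2 = 1.694
NF = 10 log₁₀(1.694) = 2.29 dB

2.29 dB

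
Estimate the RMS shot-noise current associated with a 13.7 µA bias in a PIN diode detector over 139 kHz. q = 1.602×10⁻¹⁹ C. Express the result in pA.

781 pA

I_n = √(2qI·B)
2qI·B = 2 × 1.602×10⁻¹⁹ × 1.37×10⁻⁵ × 1.39×10⁵ = 6.10×10⁻¹⁹ A²
I_n = √(6.10×10⁻¹⁹) = 7.81×10⁻¹⁰ A = 781 pA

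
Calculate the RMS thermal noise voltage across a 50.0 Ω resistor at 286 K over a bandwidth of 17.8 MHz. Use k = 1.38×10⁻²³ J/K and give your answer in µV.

V_n = √(4kTRB)
4kTRB = 4 × 1.38×10⁻²³ × 286 × 5.00×10¹ × 1.78×10⁷ = 1.41×10⁻¹¹ V²
V_n = √(1.41×10⁻¹¹) = 3.75×10⁻⁶ V = 3.75 µV

3.75 µV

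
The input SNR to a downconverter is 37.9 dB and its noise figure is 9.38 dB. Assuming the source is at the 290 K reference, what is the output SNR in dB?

28.52 dB

By definition F = SNR_in/SNR_out, so in dB: SNR_out = SNR_in − NF
SNR_out = 37.9 − 9.38 = 28.52 dB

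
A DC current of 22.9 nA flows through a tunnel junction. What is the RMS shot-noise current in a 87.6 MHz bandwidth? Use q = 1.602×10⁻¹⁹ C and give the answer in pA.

802 pA

I_n = √(2qI·B)
2qI·B = 2 × 1.602×10⁻¹⁹ × 2.29×10⁻⁸ × 8.76×10⁷ = 6.43×10⁻¹⁹ A²
I_n = √(6.43×10⁻¹⁹) = 8.02×10⁻¹⁰ A = 802 pA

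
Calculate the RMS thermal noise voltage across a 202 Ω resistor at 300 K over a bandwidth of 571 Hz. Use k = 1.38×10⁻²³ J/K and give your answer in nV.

V_n = √(4kTRB)
4kTRB = 4 × 1.38×10⁻²³ × 300 × 2.02×10² × 5.71×10² = 1.91×10⁻¹⁵ V²
V_n = √(1.91×10⁻¹⁵) = 4.37×10⁻⁸ V = 43.7 nV

43.7 nV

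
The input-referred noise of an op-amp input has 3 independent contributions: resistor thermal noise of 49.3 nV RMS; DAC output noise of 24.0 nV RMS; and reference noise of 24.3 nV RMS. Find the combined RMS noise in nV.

60.0 nV

Uncorrelated sources add in power (mean-square): V_tot = √(ΣV_i²)
V_tot = √[(4.93×10⁻⁸)² + (2.40×10⁻⁸)² + (2.43×10⁻⁸)²] = 6.00×10⁻⁸ V = 60.0 nV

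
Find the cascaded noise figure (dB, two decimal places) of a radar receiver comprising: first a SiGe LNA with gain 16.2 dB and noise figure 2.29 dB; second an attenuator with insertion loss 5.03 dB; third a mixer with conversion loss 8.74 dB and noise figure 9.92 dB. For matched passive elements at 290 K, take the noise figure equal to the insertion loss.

Convert to linear (a loss of L dB is a gain of −L dB): F_i = 10^(NF_i/10), G_i = 10^(G_i,dB/10)
  Stage 1: F_1 = 10^(2.29/10) = 1.694, G_1 = 10^(16.2/10) = 41.69
  Stage 2: F_2 = 10^(5.03/10) = 3.184, G_2 = 10^(−5.03/10) = 0.3141
  Stage 3: F_3 = 10^(9.92/10) = 9.817, G_3 = 10^(−8.74/10) = 0.1337
Friis cascade:
  F = 1.694 + (3.184 − 1)/41.69 + (9.817 − 1)/13.09 = 2.420
NF = 10 log₁₀(2.420) = 3.84 dB

3.84 dB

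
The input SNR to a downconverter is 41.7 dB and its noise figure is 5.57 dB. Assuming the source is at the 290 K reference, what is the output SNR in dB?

36.13 dB

By definition F = SNR_in/SNR_out, so in dB: SNR_out = SNR_in − NF
SNR_out = 41.7 − 5.57 = 36.13 dB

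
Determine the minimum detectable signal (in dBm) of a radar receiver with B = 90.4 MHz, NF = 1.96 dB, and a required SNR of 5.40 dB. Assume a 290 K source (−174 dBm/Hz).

Sensitivity = −174 + 10 log₁₀(B) + NF + SNR_min
= −174 + 79.56 + 1.96 + 5.40
= −87.08 dBm → −87.1 dBm

−87.1 dBm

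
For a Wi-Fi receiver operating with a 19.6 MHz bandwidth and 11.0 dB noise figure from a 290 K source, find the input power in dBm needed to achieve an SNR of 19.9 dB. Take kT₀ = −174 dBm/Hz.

−70.2 dBm

Sensitivity = −174 + 10 log₁₀(B) + NF + SNR_min
= −174 + 72.92 + 11.0 + 19.9
= −70.18 dBm → −70.2 dBm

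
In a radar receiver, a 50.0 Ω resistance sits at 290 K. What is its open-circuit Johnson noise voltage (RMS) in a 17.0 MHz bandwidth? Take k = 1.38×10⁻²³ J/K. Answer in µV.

V_n = √(4kTRB)
4kTRB = 4 × 1.38×10⁻²³ × 290 × 5.00×10¹ × 1.70×10⁷ = 1.36×10⁻¹¹ V²
V_n = √(1.36×10⁻¹¹) = 3.69×10⁻⁶ V = 3.69 µV

3.69 µV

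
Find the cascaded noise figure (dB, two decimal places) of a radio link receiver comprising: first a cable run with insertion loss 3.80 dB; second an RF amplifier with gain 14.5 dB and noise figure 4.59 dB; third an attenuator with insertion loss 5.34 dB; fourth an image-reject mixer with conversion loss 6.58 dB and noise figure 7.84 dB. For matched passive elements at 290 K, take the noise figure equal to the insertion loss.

9.34 dB

Convert to linear (a loss of L dB is a gain of −L dB): F_i = 10^(NF_i/10), G_i = 10^(G_i,dB/10)
  Stage 1: F_1 = 10^(3.80/10) = 2.399, G_1 = 10^(−3.80/10) = 0.4169
  Stage 2: F_2 = 10^(4.59/10) = 2.877, G_2 = 10^(14.5/10) = 28.18
  Stage 3: F_3 = 10^(5.34/10) = 3.420, G_3 = 10^(−5.34/10) = 0.2924
  Stage 4: F_4 = 10^(7.84/10) = 6.081, G_4 = 10^(−6.58/10) = 0.2198
Friis cascade:
  F = 2.399 + (2.877 − 1)/0.4169 + (3.420 − 1)/11.75 + (6.081 − 1)/3.436 = 8.587
NF = 10 log₁₀(8.587) = 9.34 dB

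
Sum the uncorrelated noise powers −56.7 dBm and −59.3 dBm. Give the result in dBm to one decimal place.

−54.8 dBm

Convert to linear, add, convert back:
P₁ = 2.14×10⁻⁹ W, P₂ = 1.17×10⁻⁹ W
P_tot = 3.31×10⁻⁹ W → 10 log₁₀(P_tot / 10⁻³) = −54.8 dBm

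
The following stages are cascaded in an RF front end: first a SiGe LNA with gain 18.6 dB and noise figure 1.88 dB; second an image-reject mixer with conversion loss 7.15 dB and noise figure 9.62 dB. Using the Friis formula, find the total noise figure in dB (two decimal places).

2.19 dB

Convert to linear (a loss of L dB is a gain of −L dB): F_i = 10^(NF_i/10), G_i = 10^(G_i,dB/10)
  Stage 1: F_1 = 10^(1.88/10) = 1.542, G_1 = 10^(18.6/10) = 72.44
  Stage 2: F_2 = 10^(9.62/10) = 9.162, G_2 = 10^(−7.15/10) = 0.1928
Friis cascade:
  F = 1.542 + (9.162 − 1)/72.44 = 1.654
NF = 10 log₁₀(1.654) = 2.19 dB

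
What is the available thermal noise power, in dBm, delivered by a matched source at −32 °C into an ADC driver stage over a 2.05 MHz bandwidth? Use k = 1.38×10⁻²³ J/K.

−111.7 dBm

T = −32 °C + 273.15 = 241.15 K
P_n = kTB = 1.38×10⁻²³ × 241.15 × 2.05×10⁶ = 6.82×10⁻¹⁵ W
In dBm: 10 log₁₀(6.82×10⁻¹⁵ / 10⁻³) = −111.7 dBm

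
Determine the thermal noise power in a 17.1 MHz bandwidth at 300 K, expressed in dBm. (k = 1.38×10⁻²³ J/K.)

−101.5 dBm

P_n = kTB = 1.38×10⁻²³ × 300 × 1.71×10⁷ = 7.08×10⁻¹⁴ W
In dBm: 10 log₁₀(7.08×10⁻¹⁴ / 10⁻³) = −101.5 dBm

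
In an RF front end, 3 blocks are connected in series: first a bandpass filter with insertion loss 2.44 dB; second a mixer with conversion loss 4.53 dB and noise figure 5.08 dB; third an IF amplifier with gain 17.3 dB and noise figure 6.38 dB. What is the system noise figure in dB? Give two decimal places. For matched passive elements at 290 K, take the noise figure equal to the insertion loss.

13.48 dB

Convert to linear (a loss of L dB is a gain of −L dB): F_i = 10^(NF_i/10), G_i = 10^(G_i,dB/10)
  Stage 1: F_1 = 10^(2.44/10) = 1.754, G_1 = 10^(−2.44/10) = 0.5702
  Stage 2: F_2 = 10^(5.08/10) = 3.221, G_2 = 10^(−4.53/10) = 0.3524
  Stage 3: F_3 = 10^(6.38/10) = 4.345, G_3 = 10^(17.3/10) = 53.70
Friis cascade:
  F = 1.754 + (3.221 − 1)/0.5702 + (4.345 − 1)/0.2009 = 22.30
NF = 10 log₁₀(22.30) = 13.48 dB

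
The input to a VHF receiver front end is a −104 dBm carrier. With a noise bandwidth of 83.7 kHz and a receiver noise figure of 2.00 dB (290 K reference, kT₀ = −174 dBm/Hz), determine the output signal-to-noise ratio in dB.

18.8 dB

Noise floor: N = −174 + 10 log₁₀(B) + NF
10 log₁₀(8.37×10⁴) = 49.23 dB
N = −174 + 49.23 + 2.00 = −122.77 dBm
SNR = P_sig − N = −104 − (−122.77) = 18.77 dB → 18.8 dB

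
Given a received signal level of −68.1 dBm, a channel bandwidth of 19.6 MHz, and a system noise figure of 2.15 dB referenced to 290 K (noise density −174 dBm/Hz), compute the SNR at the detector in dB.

30.8 dB

Noise floor: N = −174 + 10 log₁₀(B) + NF
10 log₁₀(1.96×10⁷) = 72.92 dB
N = −174 + 72.92 + 2.15 = −98.93 dBm
SNR = P_sig − N = −68.1 − (−98.93) = 30.83 dB → 30.8 dB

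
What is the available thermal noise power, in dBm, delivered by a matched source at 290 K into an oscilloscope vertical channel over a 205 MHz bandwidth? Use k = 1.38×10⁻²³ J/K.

P_n = kTB = 1.38×10⁻²³ × 290 × 2.05×10⁸ = 8.20×10⁻¹³ W
In dBm: 10 log₁₀(8.20×10⁻¹³ / 10⁻³) = −90.9 dBm

−90.9 dBm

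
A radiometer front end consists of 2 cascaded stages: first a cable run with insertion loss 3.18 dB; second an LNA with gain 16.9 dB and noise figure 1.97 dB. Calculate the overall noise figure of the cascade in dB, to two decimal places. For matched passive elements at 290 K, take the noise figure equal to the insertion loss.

5.15 dB

Convert to linear (a loss of L dB is a gain of −L dB): F_i = 10^(NF_i/10), G_i = 10^(G_i,dB/10)
  Stage 1: F_1 = 10^(3.18/10) = 2.080, G_1 = 10^(−3.18/10) = 0.4808
  Stage 2: F_2 = 10^(1.97/10) = 1.574, G_2 = 10^(16.9/10) = 48.98
Friis cascade:
  F = 2.080 + (1.574 − 1)/0.4808 = 3.273
NF = 10 log₁₀(3.273) = 5.15 dB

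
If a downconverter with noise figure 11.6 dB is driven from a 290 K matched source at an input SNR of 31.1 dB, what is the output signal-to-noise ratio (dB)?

19.5 dB

By definition F = SNR_in/SNR_out, so in dB: SNR_out = SNR_in − NF
SNR_out = 31.1 − 11.6 = 19.5 dB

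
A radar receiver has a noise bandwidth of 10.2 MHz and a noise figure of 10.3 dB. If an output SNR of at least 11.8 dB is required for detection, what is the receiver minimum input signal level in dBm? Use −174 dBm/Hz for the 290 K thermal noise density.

−81.8 dBm

Sensitivity = −174 + 10 log₁₀(B) + NF + SNR_min
= −174 + 70.09 + 10.3 + 11.8
= −81.81 dBm → −81.8 dBm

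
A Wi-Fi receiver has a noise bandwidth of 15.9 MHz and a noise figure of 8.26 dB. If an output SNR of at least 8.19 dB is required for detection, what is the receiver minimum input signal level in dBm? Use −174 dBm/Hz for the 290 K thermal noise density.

Sensitivity = −174 + 10 log₁₀(B) + NF + SNR_min
= −174 + 72.01 + 8.26 + 8.19
= −85.54 dBm → −85.5 dBm

−85.5 dBm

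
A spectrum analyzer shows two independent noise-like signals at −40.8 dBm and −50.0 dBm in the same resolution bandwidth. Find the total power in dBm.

−40.3 dBm

Convert to linear, add, convert back:
P₁ = 8.32×10⁻⁸ W, P₂ = 1.00×10⁻⁸ W
P_tot = 9.32×10⁻⁸ W → 10 log₁₀(P_tot / 10⁻³) = −40.3 dBm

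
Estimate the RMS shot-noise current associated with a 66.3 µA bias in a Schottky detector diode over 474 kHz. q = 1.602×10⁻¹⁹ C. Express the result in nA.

I_n = √(2qI·B)
2qI·B = 2 × 1.602×10⁻¹⁹ × 6.63×10⁻⁵ × 4.74×10⁵ = 1.01×10⁻¹⁷ A²
I_n = √(1.01×10⁻¹⁷) = 3.17×10⁻⁹ A = 3.17 nA

3.17 nA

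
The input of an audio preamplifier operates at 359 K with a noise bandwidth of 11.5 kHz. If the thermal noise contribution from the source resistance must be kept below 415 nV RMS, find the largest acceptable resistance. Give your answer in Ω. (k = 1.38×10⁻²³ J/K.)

756 Ω

Johnson–Nyquist: V_n = √(4kTRB) ⇒ R = V_n² / (4kTB)
4kTB = 4 × 1.38×10⁻²³ × 359 × 1.15×10⁴ = 2.28×10⁻¹⁶
R = (4.15×10⁻⁷)² / 2.28×10⁻¹⁶ = 7.56×10² Ω = 756 Ω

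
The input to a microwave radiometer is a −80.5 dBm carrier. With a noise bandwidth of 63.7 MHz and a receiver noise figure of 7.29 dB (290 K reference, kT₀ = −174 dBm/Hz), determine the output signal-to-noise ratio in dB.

8.2 dB

Noise floor: N = −174 + 10 log₁₀(B) + NF
10 log₁₀(6.37×10⁷) = 78.04 dB
N = −174 + 78.04 + 7.29 = −88.67 dBm
SNR = P_sig − N = −80.5 − (−88.67) = 8.17 dB → 8.2 dB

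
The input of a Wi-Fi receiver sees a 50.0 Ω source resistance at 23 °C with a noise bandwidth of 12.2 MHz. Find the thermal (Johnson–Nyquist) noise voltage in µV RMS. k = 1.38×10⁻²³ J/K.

3.16 µV

T = 23 °C + 273.15 = 296.15 K
V_n = √(4kTRB)
4kTRB = 4 × 1.38×10⁻²³ × 296.15 × 5.00×10¹ × 1.22×10⁷ = 9.97×10⁻¹² V²
V_n = √(9.97×10⁻¹²) = 3.16×10⁻⁶ V = 3.16 µV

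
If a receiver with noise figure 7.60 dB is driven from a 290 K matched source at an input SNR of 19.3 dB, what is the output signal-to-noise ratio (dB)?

11.70 dB

By definition F = SNR_in/SNR_out, so in dB: SNR_out = SNR_in − NF
SNR_out = 19.3 − 7.60 = 11.70 dB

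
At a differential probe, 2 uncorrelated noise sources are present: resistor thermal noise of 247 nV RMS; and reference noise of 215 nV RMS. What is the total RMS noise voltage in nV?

Uncorrelated sources add in power (mean-square): V_tot = √(ΣV_i²)
V_tot = √[(2.47×10⁻⁷)² + (2.15×10⁻⁷)²] = 3.27×10⁻⁷ V = 327 nV

327 nV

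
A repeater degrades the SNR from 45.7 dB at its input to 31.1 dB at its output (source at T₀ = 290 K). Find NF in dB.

14.6 dB

NF (dB) = SNR_in(dB) − SNR_out(dB) when the source is at T₀
NF = 45.7 − 31.1 = 14.6 dB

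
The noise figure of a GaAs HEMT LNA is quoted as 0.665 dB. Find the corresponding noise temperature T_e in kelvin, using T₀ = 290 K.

F = 10^(0.665/10) = 1.16547
T_e = (F − 1)·T₀ = (1.16547 − 1) × 290 = 48.0 K

48.0 K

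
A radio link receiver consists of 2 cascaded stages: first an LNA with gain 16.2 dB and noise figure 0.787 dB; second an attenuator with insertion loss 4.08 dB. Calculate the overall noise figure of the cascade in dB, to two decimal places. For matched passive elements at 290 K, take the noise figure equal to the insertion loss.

Convert to linear (a loss of L dB is a gain of −L dB): F_i = 10^(NF_i/10), G_i = 10^(G_i,dB/10)
  Stage 1: F_1 = 10^(0.787/10) = 1.199, G_1 = 10^(16.2/10) = 41.69
  Stage 2: F_2 = 10^(4.08/10) = 2.559, G_2 = 10^(−4.08/10) = 0.3908
Friis cascade:
  F = 1.199 + (2.559 − 1)/41.69 = 1.236
NF = 10 log₁₀(1.236) = 0.92 dB

0.92 dB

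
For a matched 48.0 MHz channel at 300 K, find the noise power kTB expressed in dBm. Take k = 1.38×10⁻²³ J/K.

−97.0 dBm

P_n = kTB = 1.38×10⁻²³ × 300 × 4.80×10⁷ = 1.99×10⁻¹³ W
In dBm: 10 log₁₀(1.99×10⁻¹³ / 10⁻³) = −97.0 dBm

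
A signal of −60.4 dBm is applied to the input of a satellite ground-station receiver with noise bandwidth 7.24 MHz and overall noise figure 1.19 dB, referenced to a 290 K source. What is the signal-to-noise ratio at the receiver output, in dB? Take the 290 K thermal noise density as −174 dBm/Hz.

43.8 dB

Noise floor: N = −174 + 10 log₁₀(B) + NF
10 log₁₀(7.24×10⁶) = 68.6 dB
N = −174 + 68.6 + 1.19 = −104.21 dBm
SNR = P_sig − N = −60.4 − (−104.21) = 43.81 dB → 43.8 dB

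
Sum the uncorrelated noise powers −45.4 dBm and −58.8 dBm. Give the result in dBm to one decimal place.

−45.2 dBm

Convert to linear, add, convert back:
P₁ = 2.88×10⁻⁸ W, P₂ = 1.32×10⁻⁹ W
P_tot = 3.02×10⁻⁸ W → 10 log₁₀(P_tot / 10⁻³) = −45.2 dBm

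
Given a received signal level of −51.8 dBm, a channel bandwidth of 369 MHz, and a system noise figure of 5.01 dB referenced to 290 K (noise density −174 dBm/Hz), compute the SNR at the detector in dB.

31.5 dB

Noise floor: N = −174 + 10 log₁₀(B) + NF
10 log₁₀(3.69×10⁸) = 85.67 dB
N = −174 + 85.67 + 5.01 = −83.32 dBm
SNR = P_sig − N = −51.8 − (−83.32) = 31.52 dB → 31.5 dB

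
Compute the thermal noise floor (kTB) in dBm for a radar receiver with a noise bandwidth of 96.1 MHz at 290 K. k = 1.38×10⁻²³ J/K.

P_n = kTB = 1.38×10⁻²³ × 290 × 9.61×10⁷ = 3.85×10⁻¹³ W
In dBm: 10 log₁₀(3.85×10⁻¹³ / 10⁻³) = −94.1 dBm

−94.1 dBm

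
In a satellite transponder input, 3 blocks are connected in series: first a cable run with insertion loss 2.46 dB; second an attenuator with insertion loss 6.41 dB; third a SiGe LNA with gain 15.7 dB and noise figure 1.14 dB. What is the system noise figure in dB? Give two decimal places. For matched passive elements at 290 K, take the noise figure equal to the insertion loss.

10.01 dB

Convert to linear (a loss of L dB is a gain of −L dB): F_i = 10^(NF_i/10), G_i = 10^(G_i,dB/10)
  Stage 1: F_1 = 10^(2.46/10) = 1.762, G_1 = 10^(−2.46/10) = 0.5675
  Stage 2: F_2 = 10^(6.41/10) = 4.375, G_2 = 10^(−6.41/10) = 0.2286
  Stage 3: F_3 = 10^(1.14/10) = 1.300, G_3 = 10^(15.7/10) = 37.15
Friis cascade:
  F = 1.762 + (4.375 − 1)/0.5675 + (1.300 − 1)/0.1297 = 10.02
NF = 10 log₁₀(10.02) = 10.01 dB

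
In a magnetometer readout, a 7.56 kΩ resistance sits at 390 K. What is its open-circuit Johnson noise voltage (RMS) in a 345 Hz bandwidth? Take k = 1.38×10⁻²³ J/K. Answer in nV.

237 nV

V_n = √(4kTRB)
4kTRB = 4 × 1.38×10⁻²³ × 390 × 7.56×10³ × 3.45×10² = 5.61×10⁻¹⁴ V²
V_n = √(5.61×10⁻¹⁴) = 2.37×10⁻⁷ V = 237 nV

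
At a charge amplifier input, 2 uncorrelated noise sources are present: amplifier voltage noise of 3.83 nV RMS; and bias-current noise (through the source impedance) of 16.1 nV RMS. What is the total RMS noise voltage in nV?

Uncorrelated sources add in power (mean-square): V_tot = √(ΣV_i²)
V_tot = √[(3.83×10⁻⁹)² + (1.61×10⁻⁸)²] = 1.65×10⁻⁸ V = 16.5 nV

16.5 nV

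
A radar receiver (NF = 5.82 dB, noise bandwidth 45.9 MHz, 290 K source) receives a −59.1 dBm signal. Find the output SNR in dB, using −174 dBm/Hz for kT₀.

Noise floor: N = −174 + 10 log₁₀(B) + NF
10 log₁₀(4.59×10⁷) = 76.62 dB
N = −174 + 76.62 + 5.82 = −91.56 dBm
SNR = P_sig − N = −59.1 − (−91.56) = 32.46 dB → 32.5 dB

32.5 dB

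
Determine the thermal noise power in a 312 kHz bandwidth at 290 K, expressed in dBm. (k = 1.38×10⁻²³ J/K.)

−119.0 dBm

P_n = kTB = 1.38×10⁻²³ × 290 × 3.12×10⁵ = 1.25×10⁻¹⁵ W
In dBm: 10 log₁₀(1.25×10⁻¹⁵ / 10⁻³) = −119.0 dBm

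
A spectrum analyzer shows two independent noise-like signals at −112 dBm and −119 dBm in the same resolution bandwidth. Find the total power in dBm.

−111.2 dBm

Convert to linear, add, convert back:
P₁ = 6.31×10⁻¹⁵ W, P₂ = 1.26×10⁻¹⁵ W
P_tot = 7.57×10⁻¹⁵ W → 10 log₁₀(P_tot / 10⁻³) = −111.2 dBm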